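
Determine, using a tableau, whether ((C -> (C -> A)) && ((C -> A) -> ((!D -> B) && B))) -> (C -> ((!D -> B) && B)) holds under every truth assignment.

Assume the negation and expand:
Initial set: {F (((C -> (C -> A)) && ((C -> A) -> ((!D -> B) && B))) -> (C -> ((!D -> B) && B)))}.
F (((C -> (C -> A)) && ((C -> A) -> ((!D -> B) && B))) -> (C -> ((!D -> B) && B))): α-rule — add T ((C -> (C -> A)) && ((C -> A) -> ((!D -> B) && B))), F (C -> ((!D -> B) && B)).
T ((C -> (C -> A)) && ((C -> A) -> ((!D -> B) && B))): α-rule — add T (C -> (C -> A)), T ((C -> A) -> ((!D -> B) && B)).
F (C -> ((!D -> B) && B)): α-rule — add T C, F ((!D -> B) && B).
T (C -> (C -> A)): β-rule — branch into F C  //  T (C -> A).
  branch 1 (add F C):
    × closes — contains both C and !C.
  branch 2 (add T (C -> A)):
    T ((C -> A) -> ((!D -> B) && B)): β-rule — branch into F (C -> A)  //  T ((!D -> B) && B).
      branch 2.1 (add F (C -> A)):
        F (C -> A): α-rule — add T C, F A.
        F ((!D -> B) && B): β-rule — branch into F (!D -> B)  //  F B.
          branch 2.1.1 (add F (!D -> B)):
            F (!D -> B): α-rule — add T !D, F B.
            T (C -> A): β-rule — branch into F C  //  T A.
              branch 2.1.1.1 (add F C):
                × closes — contains both C and !C.
              branch 2.1.1.2 (add T A):
                × closes — contains both A and !A.
          branch 2.1.2 (add F B):
            T (C -> A): β-rule — branch into F C  //  T A.
              branch 2.1.2.1 (add F C):
                × closes — contains both C and !C.
              branch 2.1.2.2 (add T A):
                × closes — contains both A and !A.
      branch 2.2 (add T ((!D -> B) && B)):
        T ((!D -> B) && B): α-rule — add T (!D -> B), T B.
        F ((!D -> B) && B): β-rule — branch into F (!D -> B)  //  F B.
          branch 2.2.1 (add F (!D -> B)):
            F (!D -> B): α-rule — add T !D, F B.
            × closes — contains both B and !B.
          branch 2.2.2 (add F B):
            × closes — contains both B and !B.
All 7 branches close.
Every branch closed, so the negation is unsatisfiable and the formula is valid.

Valid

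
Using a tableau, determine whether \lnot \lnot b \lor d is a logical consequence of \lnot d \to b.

Yes

Initial set: {(\lnot d \to b); \lnot (\lnot \lnot b \lor d)}.
\lnot (\lnot \lnot b \lor d): α-rule — add \lnot \lnot \lnot b, \lnot d.
\lnot \lnot \lnot b: drop double negation, giving \lnot b.
(\lnot d \to b): β-rule — branch into \lnot \lnot d  //  b.
  branch 1 (add \lnot \lnot d):
    × closes — contains both d and \lnot d.
  branch 2 (add b):
    × closes — contains both b and \lnot b.
All 2 branches close.
Every branch closed, so the premises entail the conclusion.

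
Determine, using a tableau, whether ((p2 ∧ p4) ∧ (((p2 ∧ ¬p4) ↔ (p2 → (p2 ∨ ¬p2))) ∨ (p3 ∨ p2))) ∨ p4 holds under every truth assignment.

Assume the negation and expand:
Initial set: {F (((p2 ∧ p4) ∧ (((p2 ∧ ¬p4) ↔ (p2 → (p2 ∨ ¬p2))) ∨ (p3 ∨ p2))) ∨ p4)}.
F (((p2 ∧ p4) ∧ (((p2 ∧ ¬p4) ↔ (p2 → (p2 ∨ ¬p2))) ∨ (p3 ∨ p2))) ∨ p4): α-rule — add F ((p2 ∧ p4) ∧ (((p2 ∧ ¬p4) ↔ (p2 → (p2 ∨ ¬p2))) ∨ (p3 ∨ p2))), F p4.
F ((p2 ∧ p4) ∧ (((p2 ∧ ¬p4) ↔ (p2 → (p2 ∨ ¬p2))) ∨ (p3 ∨ p2))): β-rule — branch into F (p2 ∧ p4)  //  F (((p2 ∧ ¬p4) ↔ (p2 → (p2 ∨ ¬p2))) ∨ (p3 ∨ p2)).
  branch 1 (add F (p2 ∧ p4)):
    F (p2 ∧ p4): β-rule — branch into F p2  //  F p4.
      branch 1.1 (add F p2):
        ○ open, literals {p2=0, p4=0}.
      branch 1.2 (add F p4):
        ○ open, literals {p4=0}.
  branch 2 (add F (((p2 ∧ ¬p4) ↔ (p2 → (p2 ∨ ¬p2))) ∨ (p3 ∨ p2))):
    F (((p2 ∧ ¬p4) ↔ (p2 → (p2 ∨ ¬p2))) ∨ (p3 ∨ p2)): α-rule — add F ((p2 ∧ ¬p4) ↔ (p2 → (p2 ∨ ¬p2))), F (p3 ∨ p2).
    F (p3 ∨ p2): α-rule — add F p3, F p2.
    F ((p2 ∧ ¬p4) ↔ (p2 → (p2 ∨ ¬p2))): β-rule — branch into T (p2 ∧ ¬p4), F (p2 → (p2 ∨ ¬p2))  //  F (p2 ∧ ¬p4), T (p2 → (p2 ∨ ¬p2)).
      branch 2.1 (add T (p2 ∧ ¬p4), F (p2 → (p2 ∨ ¬p2))):
        T (p2 ∧ ¬p4): α-rule — add T p2, T ¬p4.
        × closes — contains both p2 and ¬p2.
      branch 2.2 (add F (p2 ∧ ¬p4), T (p2 → (p2 ∨ ¬p2))):
        F (p2 ∧ ¬p4): β-rule — branch into F p2  //  F ¬p4.
          branch 2.2.1 (add F p2):
            T (p2 → (p2 ∨ ¬p2)): β-rule — branch into F p2  //  T (p2 ∨ ¬p2).
              branch 2.2.1.1 (add F p2):
                ○ open, literals {p2=0, p3=0, p4=0}.
              branch 2.2.1.2 (add T (p2 ∨ ¬p2)):
                T (p2 ∨ ¬p2): β-rule — branch into T p2  //  T ¬p2.
                  branch 2.2.1.2.1 (add T p2):
                    × closes — contains both p2 and ¬p2.
                  branch 2.2.1.2.2 (add T ¬p2):
                    ○ open, literals {p2=0, p3=0, p4=0}.
          branch 2.2.2 (add F ¬p4):
            × closes — contains both p4 and ¬p4.
3 branches closed, 4 open.
An open branch gives a countermodel: p2=0, p4=0 (unmentioned atoms arbitrary); under it the original formula is false.

Not valid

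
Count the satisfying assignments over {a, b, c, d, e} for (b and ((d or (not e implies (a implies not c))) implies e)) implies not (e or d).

24

Initial set: {((b and ((d or (not e implies (a implies not c))) implies e)) implies not (e or d))}.
((b and ((d or (not e implies (a implies not c))) implies e)) implies not (e or d)): β-rule — branch into not (b and ((d or (not e implies (a implies not c))) implies e))  //  not (e or d).
  branch 1 (add not (b and ((d or (not e implies (a implies not c))) implies e))):
    not (b and ((d or (not e implies (a implies not c))) implies e)): β-rule — branch into not b  //  not ((d or (not e implies (a implies not c))) implies e).
      branch 1.1 (add not b):
        ○ open, literals {b=false}.
      branch 1.2 (add not ((d or (not e implies (a implies not c))) implies e)):
        not ((d or (not e implies (a implies not c))) implies e): α-rule — add (d or (not e implies (a implies not c))), not e.
        (d or (not e implies (a implies not c))): β-rule — branch into d  //  (not e implies (a implies not c)).
          branch 1.2.1 (add d):
            ○ open, literals {d=true, e=false}.
          branch 1.2.2 (add (not e implies (a implies not c))):
            (not e implies (a implies not c)): β-rule — branch into not not e  //  (a implies not c).
              branch 1.2.2.1 (add not not e):
                × closes — contains both e and not e.
              branch 1.2.2.2 (add (a implies not c)):
                (a implies not c): β-rule — branch into not a  //  not c.
                  branch 1.2.2.2.1 (add not a):
                    ○ open, literals {a=false, e=false}.
                  branch 1.2.2.2.2 (add not c):
                    ○ open, literals {c=false, e=false}.
  branch 2 (add not (e or d)):
    not (e or d): α-rule — add not e, not d.
    ○ open, literals {d=false, e=false}.
1 branch closed, 5 open.
Each open branch fixes some atoms; the unmentioned ones are free. Counting distinct full assignments: branch {b=false} (a, c, d, e) contributes 16 new; branch {d=true, e=false} (a, b, c) contributes 4 new; branch {a=false, e=false} (b, c, d) contributes 2 new; branch {c=false, e=false} (a, b, d) contributes 1 new; branch {d=false, e=false} (a, b, c) contributes 1 new. Total: 24.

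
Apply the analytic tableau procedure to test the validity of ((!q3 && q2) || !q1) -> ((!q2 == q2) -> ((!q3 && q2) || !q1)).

Valid

Assume the negation and expand:
Initial set: {!(((!q3 && q2) || !q1) -> ((!q2 == q2) -> ((!q3 && q2) || !q1)))}.
!(((!q3 && q2) || !q1) -> ((!q2 == q2) -> ((!q3 && q2) || !q1))): α-rule — add ((!q3 && q2) || !q1), !((!q2 == q2) -> ((!q3 && q2) || !q1)).
!((!q2 == q2) -> ((!q3 && q2) || !q1)): α-rule — add (!q2 == q2), !((!q3 && q2) || !q1).
!((!q3 && q2) || !q1): α-rule — add !(!q3 && q2), !!q1.
((!q3 && q2) || !q1): β-rule — branch into (!q3 && q2)  //  !q1.
  branch 1 (add (!q3 && q2)):
    (!q3 && q2): α-rule — add !q3, q2.
    (!q2 == q2): β-rule — branch into !q2, q2  //  !!q2, !q2.
      branch 1.1 (add !q2, q2):
        × closes — contains both q2 and !q2.
      branch 1.2 (add !!q2, !q2):
        × closes — contains both q2 and !q2.
  branch 2 (add !q1):
    × closes — contains both q1 and !q1.
All 3 branches close.
Every branch closed, so the negation is unsatisfiable and the formula is valid.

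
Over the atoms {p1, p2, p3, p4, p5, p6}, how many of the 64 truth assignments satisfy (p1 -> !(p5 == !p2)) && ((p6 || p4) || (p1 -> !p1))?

44

Initial set: {((p1 -> !(p5 == !p2)) && ((p6 || p4) || (p1 -> !p1)))}.
((p1 -> !(p5 == !p2)) && ((p6 || p4) || (p1 -> !p1))): α-rule — add (p1 -> !(p5 == !p2)), ((p6 || p4) || (p1 -> !p1)).
(p1 -> !(p5 == !p2)): β-rule — branch into !p1  //  !(p5 == !p2).
  branch 1 (add !p1):
    ((p6 || p4) || (p1 -> !p1)): β-rule — branch into (p6 || p4)  //  (p1 -> !p1).
      branch 1.1 (add (p6 || p4)):
        (p6 || p4): β-rule — branch into p6  //  p4.
          branch 1.1.1 (add p6):
            ○ open, literals {p1=false, p6=true}.
          branch 1.1.2 (add p4):
            ○ open, literals {p1=false, p4=true}.
      branch 1.2 (add (p1 -> !p1)):
        (p1 -> !p1): β-rule — branch into !p1  //  !p1.
          branch 1.2.1 (add !p1):
            ○ open, literals {p1=false}.
          branch 1.2.2 (add !p1):
            ○ open, literals {p1=false}.
  branch 2 (add !(p5 == !p2)):
    ((p6 || p4) || (p1 -> !p1)): β-rule — branch into (p6 || p4)  //  (p1 -> !p1).
      branch 2.1 (add (p6 || p4)):
        !(p5 == !p2): β-rule — branch into p5, !!p2  //  !p5, !p2.
          branch 2.1.1 (add p5, !!p2):
            (p6 || p4): β-rule — branch into p6  //  p4.
              branch 2.1.1.1 (add p6):
                ○ open, literals {p2=true, p5=true, p6=true}.
              branch 2.1.1.2 (add p4):
                ○ open, literals {p2=true, p4=true, p5=true}.
          branch 2.1.2 (add !p5, !p2):
            (p6 || p4): β-rule — branch into p6  //  p4.
              branch 2.1.2.1 (add p6):
                ○ open, literals {p2=false, p5=false, p6=true}.
              branch 2.1.2.2 (add p4):
                ○ open, literals {p2=false, p4=true, p5=false}.
      branch 2.2 (add (p1 -> !p1)):
        !(p5 == !p2): β-rule — branch into p5, !!p2  //  !p5, !p2.
          branch 2.2.1 (add p5, !!p2):
            (p1 -> !p1): β-rule — branch into !p1  //  !p1.
              branch 2.2.1.1 (add !p1):
                ○ open, literals {p1=false, p2=true, p5=true}.
              branch 2.2.1.2 (add !p1):
                ○ open, literals {p1=false, p2=true, p5=true}.
          branch 2.2.2 (add !p5, !p2):
            (p1 -> !p1): β-rule — branch into !p1  //  !p1.
              branch 2.2.2.1 (add !p1):
                ○ open, literals {p1=false, p2=false, p5=false}.
              branch 2.2.2.2 (add !p1):
                ○ open, literals {p1=false, p2=false, p5=false}.
0 branches closed, 12 open.
Each open branch fixes some atoms; the unmentioned ones are free. Counting distinct full assignments: branch {p1=false, p6=true} (p2, p3, p4, p5) contributes 16 new; branch {p1=false, p4=true} (p2, p3, p5, p6) contributes 8 new; branch {p1=false} (p2, p3, p4, p5, p6) contributes 8 new; branch {p1=false} (p2, p3, p4, p5, p6) contributes 0 new; branch {p2=true, p5=true, p6=true} (p1, p3, p4) contributes 4 new; branch {p2=true, p4=true, p5=true} (p1, p3, p6) contributes 2 new; branch {p2=false, p5=false, p6=true} (p1, p3, p4) contributes 4 new; branch {p2=false, p4=true, p5=false} (p1, p3, p6) contributes 2 new; branch {p1=false, p2=true, p5=true} (p3, p4, p6) contributes 0 new; branch {p1=false, p2=true, p5=true} (p3, p4, p6) contributes 0 new; branch {p1=false, p2=false, p5=false} (p3, p4, p6) contributes 0 new; branch {p1=false, p2=false, p5=false} (p3, p4, p6) contributes 0 new. Total: 44.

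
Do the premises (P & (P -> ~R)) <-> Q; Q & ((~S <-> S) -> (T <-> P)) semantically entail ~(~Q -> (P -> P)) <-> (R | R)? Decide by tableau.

Yes

Initial set: {((P & (P -> ~R)) <-> Q); (Q & ((~S <-> S) -> (T <-> P))); ~(~(~Q -> (P -> P)) <-> (R | R))}.
(Q & ((~S <-> S) -> (T <-> P))): α-rule — add Q, ((~S <-> S) -> (T <-> P)).
((P & (P -> ~R)) <-> Q): β-rule — branch into (P & (P -> ~R)), Q  //  ~(P & (P -> ~R)), ~Q.
  branch 1 (add (P & (P -> ~R)), Q):
    (P & (P -> ~R)): α-rule — add P, (P -> ~R).
    ~(~(~Q -> (P -> P)) <-> (R | R)): β-rule — branch into ~(~Q -> (P -> P)), ~(R | R)  //  ~~(~Q -> (P -> P)), (R | R).
      branch 1.1 (add ~(~Q -> (P -> P)), ~(R | R)):
        ~(~Q -> (P -> P)): α-rule — add ~Q, ~(P -> P).
        × closes — contains both Q and ~Q.
      branch 1.2 (add ~~(~Q -> (P -> P)), (R | R)):
        ((~S <-> S) -> (T <-> P)): β-rule — branch into ~(~S <-> S)  //  (T <-> P).
          branch 1.2.1 (add ~(~S <-> S)):
            (P -> ~R): β-rule — branch into ~P  //  ~R.
              branch 1.2.1.1 (add ~P):
                × closes — contains both P and ~P.
              branch 1.2.1.2 (add ~R):
                ~~(~Q -> (P -> P)): β-rule — branch into ~~Q  //  (P -> P).
                  branch 1.2.1.2.1 (add ~~Q):
                    (R | R): β-rule — branch into R  //  R.
                      branch 1.2.1.2.1.1 (add R):
                        × closes — contains both R and ~R.
                      branch 1.2.1.2.1.2 (add R):
                        × closes — contains both R and ~R.
                  branch 1.2.1.2.2 (add (P -> P)):
                    (R | R): β-rule — branch into R  //  R.
                      branch 1.2.1.2.2.1 (add R):
                        × closes — contains both R and ~R.
                      branch 1.2.1.2.2.2 (add R):
                        × closes — contains both R and ~R.
          branch 1.2.2 (add (T <-> P)):
            (P -> ~R): β-rule — branch into ~P  //  ~R.
              branch 1.2.2.1 (add ~P):
                × closes — contains both P and ~P.
              branch 1.2.2.2 (add ~R):
                ~~(~Q -> (P -> P)): β-rule — branch into ~~Q  //  (P -> P).
                  branch 1.2.2.2.1 (add ~~Q):
                    (R | R): β-rule — branch into R  //  R.
                      branch 1.2.2.2.1.1 (add R):
                        × closes — contains both R and ~R.
                      branch 1.2.2.2.1.2 (add R):
                        × closes — contains both R and ~R.
                  branch 1.2.2.2.2 (add (P -> P)):
                    (R | R): β-rule — branch into R  //  R.
                      branch 1.2.2.2.2.1 (add R):
                        × closes — contains both R and ~R.
                      branch 1.2.2.2.2.2 (add R):
                        × closes — contains both R and ~R.
  branch 2 (add ~(P & (P -> ~R)), ~Q):
    × closes — contains both Q and ~Q.
All 12 branches close.
Every branch closed, so the premises entail the conclusion.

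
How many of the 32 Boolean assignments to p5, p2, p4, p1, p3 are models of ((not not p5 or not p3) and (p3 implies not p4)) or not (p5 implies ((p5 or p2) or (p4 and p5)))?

Initial set: {(((not not p5 or not p3) and (p3 implies not p4)) or not (p5 implies ((p5 or p2) or (p4 and p5))))}.
(((not not p5 or not p3) and (p3 implies not p4)) or not (p5 implies ((p5 or p2) or (p4 and p5)))): β-rule — branch into ((not not p5 or not p3) and (p3 implies not p4))  //  not (p5 implies ((p5 or p2) or (p4 and p5))).
  branch 1 (add ((not not p5 or not p3) and (p3 implies not p4))):
    ((not not p5 or not p3) and (p3 implies not p4)): α-rule — add (not not p5 or not p3), (p3 implies not p4).
    (not not p5 or not p3): β-rule — branch into not not p5  //  not p3.
      branch 1.1 (add not not p5):
        not not p5: drop double negation, giving p5.
        (p3 implies not p4): β-rule — branch into not p3  //  not p4.
          branch 1.1.1 (add not p3):
            ○ open, literals {p3=false, p5=true}.
          branch 1.1.2 (add not p4):
            ○ open, literals {p4=false, p5=true}.
      branch 1.2 (add not p3):
        (p3 implies not p4): β-rule — branch into not p3  //  not p4.
          branch 1.2.1 (add not p3):
            ○ open, literals {p3=false}.
          branch 1.2.2 (add not p4):
            ○ open, literals {p3=false, p4=false}.
  branch 2 (add not (p5 implies ((p5 or p2) or (p4 and p5)))):
    not (p5 implies ((p5 or p2) or (p4 and p5))): α-rule — add p5, not ((p5 or p2) or (p4 and p5)).
    not ((p5 or p2) or (p4 and p5)): α-rule — add not (p5 or p2), not (p4 and p5).
    not (p5 or p2): α-rule — add not p5, not p2.
    × closes — contains both p5 and not p5.
1 branch closed, 4 open.
Each open branch fixes some atoms; the unmentioned ones are free. Counting distinct full assignments: branch {p3=false, p5=true} (p2, p4, p1) contributes 8 new; branch {p4=false, p5=true} (p2, p1, p3) contributes 4 new; branch {p3=false} (p5, p2, p4, p1) contributes 8 new; branch {p3=false, p4=false} (p5, p2, p1) contributes 0 new. Total: 20.

20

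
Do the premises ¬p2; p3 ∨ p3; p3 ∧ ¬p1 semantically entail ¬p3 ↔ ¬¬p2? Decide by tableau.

Initial set: {T ¬p2; T (p3 ∨ p3); T (p3 ∧ ¬p1); F (¬p3 ↔ ¬¬p2)}.
T (p3 ∧ ¬p1): α-rule — add T p3, T ¬p1.
T (p3 ∨ p3): β-rule — branch into T p3  //  T p3.
  branch 1 (add T p3):
    F (¬p3 ↔ ¬¬p2): β-rule — branch into T ¬p3, F ¬¬p2  //  F ¬p3, T ¬¬p2.
      branch 1.1 (add T ¬p3, F ¬¬p2):
        × closes — contains both p3 and ¬p3.
      branch 1.2 (add F ¬p3, T ¬¬p2):
        T ¬¬p2: drop double negation, giving T p2.
        × closes — contains both p2 and ¬p2.
  branch 2 (add T p3):
    F (¬p3 ↔ ¬¬p2): β-rule — branch into T ¬p3, F ¬¬p2  //  F ¬p3, T ¬¬p2.
      branch 2.1 (add T ¬p3, F ¬¬p2):
        × closes — contains both p3 and ¬p3.
      branch 2.2 (add F ¬p3, T ¬¬p2):
        T ¬¬p2: drop double negation, giving T p2.
        × closes — contains both p2 and ¬p2.
All 4 branches close.
Every branch closed, so the premises entail the conclusion.

Yes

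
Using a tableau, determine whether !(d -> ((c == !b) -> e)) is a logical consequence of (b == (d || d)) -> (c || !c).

Initial set: {((b == (d || d)) -> (c || !c)); !!(d -> ((c == !b) -> e))}.
((b == (d || d)) -> (c || !c)): β-rule — branch into !(b == (d || d))  //  (c || !c).
  branch 1 (add !(b == (d || d))):
    !!(d -> ((c == !b) -> e)): β-rule — branch into !d  //  ((c == !b) -> e).
      branch 1.1 (add !d):
        !(b == (d || d)): β-rule — branch into b, !(d || d)  //  !b, (d || d).
          branch 1.1.1 (add b, !(d || d)):
            !(d || d): α-rule — add !d, !d.
            ○ open, literals {b=1, d=0}.
          branch 1.1.2 (add !b, (d || d)):
            (d || d): β-rule — branch into d  //  d.
              branch 1.1.2.1 (add d):
                × closes — contains both d and !d.
              branch 1.1.2.2 (add d):
                × closes — contains both d and !d.
      branch 1.2 (add ((c == !b) -> e)):
        !(b == (d || d)): β-rule — branch into b, !(d || d)  //  !b, (d || d).
          branch 1.2.1 (add b, !(d || d)):
            !(d || d): α-rule — add !d, !d.
            ((c == !b) -> e): β-rule — branch into !(c == !b)  //  e.
              branch 1.2.1.1 (add !(c == !b)):
                !(c == !b): β-rule — branch into c, !!b  //  !c, !b.
                  branch 1.2.1.1.1 (add c, !!b):
                    ○ open, literals {b=1, c=1, d=0}.
                  branch 1.2.1.1.2 (add !c, !b):
                    × closes — contains both b and !b.
              branch 1.2.1.2 (add e):
                ○ open, literals {b=1, d=0, e=1}.
          branch 1.2.2 (add !b, (d || d)):
            ((c == !b) -> e): β-rule — branch into !(c == !b)  //  e.
              branch 1.2.2.1 (add !(c == !b)):
                (d || d): β-rule — branch into d  //  d.
                  branch 1.2.2.1.1 (add d):
                    !(c == !b): β-rule — branch into c, !!b  //  !c, !b.
                      branch 1.2.2.1.1.1 (add c, !!b):
                        × closes — contains both b and !b.
                      branch 1.2.2.1.1.2 (add !c, !b):
                        ○ open, literals {b=0, c=0, d=1}.
                  branch 1.2.2.1.2 (add d):
                    !(c == !b): β-rule — branch into c, !!b  //  !c, !b.
                      branch 1.2.2.1.2.1 (add c, !!b):
                        × closes — contains both b and !b.
                      branch 1.2.2.1.2.2 (add !c, !b):
                        ○ open, literals {b=0, c=0, d=1}.
              branch 1.2.2.2 (add e):
                (d || d): β-rule — branch into d  //  d.
                  branch 1.2.2.2.1 (add d):
                    ○ open, literals {b=0, d=1, e=1}.
                  branch 1.2.2.2.2 (add d):
                    ○ open, literals {b=0, d=1, e=1}.
  branch 2 (add (c || !c)):
    !!(d -> ((c == !b) -> e)): β-rule — branch into !d  //  ((c == !b) -> e).
      branch 2.1 (add !d):
        (c || !c): β-rule — branch into c  //  !c.
          branch 2.1.1 (add c):
            ○ open, literals {c=1, d=0}.
          branch 2.1.2 (add !c):
            ○ open, literals {c=0, d=0}.
      branch 2.2 (add ((c == !b) -> e)):
        (c || !c): β-rule — branch into c  //  !c.
          branch 2.2.1 (add c):
            ((c == !b) -> e): β-rule — branch into !(c == !b)  //  e.
              branch 2.2.1.1 (add !(c == !b)):
                !(c == !b): β-rule — branch into c, !!b  //  !c, !b.
                  branch 2.2.1.1.1 (add c, !!b):
                    ○ open, literals {b=1, c=1}.
                  branch 2.2.1.1.2 (add !c, !b):
                    × closes — contains both c and !c.
              branch 2.2.1.2 (add e):
                ○ open, literals {c=1, e=1}.
          branch 2.2.2 (add !c):
            ((c == !b) -> e): β-rule — branch into !(c == !b)  //  e.
              branch 2.2.2.1 (add !(c == !b)):
                !(c == !b): β-rule — branch into c, !!b  //  !c, !b.
                  branch 2.2.2.1.1 (add c, !!b):
                    × closes — contains both c and !c.
                  branch 2.2.2.1.2 (add !c, !b):
                    ○ open, literals {b=0, c=0}.
              branch 2.2.2.2 (add e):
                ○ open, literals {c=0, e=1}.
7 branches closed, 13 open.
An open branch gives a countermodel: b=1, d=0 (unmentioned atoms arbitrary); the premises hold there but the conclusion fails.

No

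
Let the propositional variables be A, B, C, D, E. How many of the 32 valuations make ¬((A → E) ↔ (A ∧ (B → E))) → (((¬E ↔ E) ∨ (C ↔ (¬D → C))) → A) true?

20

Initial set: {T (¬((A → E) ↔ (A ∧ (B → E))) → (((¬E ↔ E) ∨ (C ↔ (¬D → C))) → A))}.
T (¬((A → E) ↔ (A ∧ (B → E))) → (((¬E ↔ E) ∨ (C ↔ (¬D → C))) → A)): β-rule — branch into F ¬((A → E) ↔ (A ∧ (B → E)))  //  T (((¬E ↔ E) ∨ (C ↔ (¬D → C))) → A).
  branch 1 (add F ¬((A → E) ↔ (A ∧ (B → E)))):
    F ¬((A → E) ↔ (A ∧ (B → E))): β-rule — branch into T (A → E), T (A ∧ (B → E))  //  F (A → E), F (A ∧ (B → E)).
      branch 1.1 (add T (A → E), T (A ∧ (B → E))):
        T (A ∧ (B → E)): α-rule — add T A, T (B → E).
        T (A → E): β-rule — branch into F A  //  T E.
          branch 1.1.1 (add F A):
            × closes — contains both A and ¬A.
          branch 1.1.2 (add T E):
            T (B → E): β-rule — branch into F B  //  T E.
              branch 1.1.2.1 (add F B):
                ○ open, literals {A=true, B=false, E=true}.
              branch 1.1.2.2 (add T E):
                ○ open, literals {A=true, E=true}.
      branch 1.2 (add F (A → E), F (A ∧ (B → E))):
        F (A → E): α-rule — add T A, F E.
        F (A ∧ (B → E)): β-rule — branch into F A  //  F (B → E).
          branch 1.2.1 (add F A):
            × closes — contains both A and ¬A.
          branch 1.2.2 (add F (B → E)):
            F (B → E): α-rule — add T B, F E.
            ○ open, literals {A=true, B=true, E=false}.
  branch 2 (add T (((¬E ↔ E) ∨ (C ↔ (¬D → C))) → A)):
    T (((¬E ↔ E) ∨ (C ↔ (¬D → C))) → A): β-rule — branch into F ((¬E ↔ E) ∨ (C ↔ (¬D → C)))  //  T A.
      branch 2.1 (add F ((¬E ↔ E) ∨ (C ↔ (¬D → C)))):
        F ((¬E ↔ E) ∨ (C ↔ (¬D → C))): α-rule — add F (¬E ↔ E), F (C ↔ (¬D → C)).
        F (¬E ↔ E): β-rule — branch into T ¬E, F E  //  F ¬E, T E.
          branch 2.1.1 (add T ¬E, F E):
            F (C ↔ (¬D → C)): β-rule — branch into T C, F (¬D → C)  //  F C, T (¬D → C).
              branch 2.1.1.1 (add T C, F (¬D → C)):
                F (¬D → C): α-rule — add T ¬D, F C.
                × closes — contains both C and ¬C.
              branch 2.1.1.2 (add F C, T (¬D → C)):
                T (¬D → C): β-rule — branch into F ¬D  //  T C.
                  branch 2.1.1.2.1 (add F ¬D):
                    ○ open, literals {C=false, D=true, E=false}.
                  branch 2.1.1.2.2 (add T C):
                    × closes — contains both C and ¬C.
          branch 2.1.2 (add F ¬E, T E):
            F (C ↔ (¬D → C)): β-rule — branch into T C, F (¬D → C)  //  F C, T (¬D → C).
              branch 2.1.2.1 (add T C, F (¬D → C)):
                F (¬D → C): α-rule — add T ¬D, F C.
                × closes — contains both C and ¬C.
              branch 2.1.2.2 (add F C, T (¬D → C)):
                T (¬D → C): β-rule — branch into F ¬D  //  T C.
                  branch 2.1.2.2.1 (add F ¬D):
                    ○ open, literals {C=false, D=true, E=true}.
                  branch 2.1.2.2.2 (add T C):
                    × closes — contains both C and ¬C.
      branch 2.2 (add T A):
        ○ open, literals {A=true}.
6 branches closed, 6 open.
Each open branch fixes some atoms; the unmentioned ones are free. Counting distinct full assignments: branch {A=true, B=false, E=true} (C, D) contributes 4 new; branch {A=true, E=true} (B, C, D) contributes 4 new; branch {A=true, B=true, E=false} (C, D) contributes 4 new; branch {C=false, D=true, E=false} (A, B) contributes 3 new; branch {C=false, D=true, E=true} (A, B) contributes 2 new; branch {A=true} (B, C, D, E) contributes 3 new. Total: 20.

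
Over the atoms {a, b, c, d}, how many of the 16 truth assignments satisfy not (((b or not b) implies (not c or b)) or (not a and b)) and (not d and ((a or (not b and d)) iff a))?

2

Initial set: {(not (((b or not b) implies (not c or b)) or (not a and b)) and (not d and ((a or (not b and d)) iff a)))}.
(not (((b or not b) implies (not c or b)) or (not a and b)) and (not d and ((a or (not b and d)) iff a))): α-rule — add not (((b or not b) implies (not c or b)) or (not a and b)), (not d and ((a or (not b and d)) iff a)).
not (((b or not b) implies (not c or b)) or (not a and b)): α-rule — add not ((b or not b) implies (not c or b)), not (not a and b).
(not d and ((a or (not b and d)) iff a)): α-rule — add not d, ((a or (not b and d)) iff a).
not ((b or not b) implies (not c or b)): α-rule — add (b or not b), not (not c or b).
not (not c or b): α-rule — add not not c, not b.
not (not a and b): β-rule — branch into not not a  //  not b.
  branch 1 (add not not a):
    ((a or (not b and d)) iff a): β-rule — branch into (a or (not b and d)), a  //  not (a or (not b and d)), not a.
      branch 1.1 (add (a or (not b and d)), a):
        (b or not b): β-rule — branch into b  //  not b.
          branch 1.1.1 (add b):
            × closes — contains both b and not b.
          branch 1.1.2 (add not b):
            (a or (not b and d)): β-rule — branch into a  //  (not b and d).
              branch 1.1.2.1 (add a):
                ○ open, literals {a=T, b=F, c=T, d=F}.
              branch 1.1.2.2 (add (not b and d)):
                (not b and d): α-rule — add not b, d.
                × closes — contains both d and not d.
      branch 1.2 (add not (a or (not b and d)), not a):
        × closes — contains both a and not a.
  branch 2 (add not b):
    ((a or (not b and d)) iff a): β-rule — branch into (a or (not b and d)), a  //  not (a or (not b and d)), not a.
      branch 2.1 (add (a or (not b and d)), a):
        (b or not b): β-rule — branch into b  //  not b.
          branch 2.1.1 (add b):
            × closes — contains both b and not b.
          branch 2.1.2 (add not b):
            (a or (not b and d)): β-rule — branch into a  //  (not b and d).
              branch 2.1.2.1 (add a):
                ○ open, literals {a=T, b=F, c=T, d=F}.
              branch 2.1.2.2 (add (not b and d)):
                (not b and d): α-rule — add not b, d.
                × closes — contains both d and not d.
      branch 2.2 (add not (a or (not b and d)), not a):
        not (a or (not b and d)): α-rule — add not a, not (not b and d).
        (b or not b): β-rule — branch into b  //  not b.
          branch 2.2.1 (add b):
            × closes — contains both b and not b.
          branch 2.2.2 (add not b):
            not (not b and d): β-rule — branch into not not b  //  not d.
              branch 2.2.2.1 (add not not b):
                × closes — contains both b and not b.
              branch 2.2.2.2 (add not d):
                ○ open, literals {a=F, b=F, c=T, d=F}.
7 branches closed, 3 open.
Each open branch fixes some atoms; the unmentioned ones are free. Counting distinct full assignments: branch {a=T, b=F, c=T, d=F} (none free) contributes 1 new; branch {a=T, b=F, c=T, d=F} (none free) contributes 0 new; branch {a=F, b=F, c=T, d=F} (none free) contributes 1 new. Total: 2.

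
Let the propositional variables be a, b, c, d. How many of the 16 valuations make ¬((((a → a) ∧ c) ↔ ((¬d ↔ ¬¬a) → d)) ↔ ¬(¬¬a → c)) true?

Initial set: {¬((((a → a) ∧ c) ↔ ((¬d ↔ ¬¬a) → d)) ↔ ¬(¬¬a → c))}.
¬((((a → a) ∧ c) ↔ ((¬d ↔ ¬¬a) → d)) ↔ ¬(¬¬a → c)): β-rule — branch into (((a → a) ∧ c) ↔ ((¬d ↔ ¬¬a) → d)), ¬¬(¬¬a → c)  //  ¬(((a → a) ∧ c) ↔ ((¬d ↔ ¬¬a) → d)), ¬(¬¬a → c).
  branch 1 (add (((a → a) ∧ c) ↔ ((¬d ↔ ¬¬a) → d)), ¬¬(¬¬a → c)):
    (((a → a) ∧ c) ↔ ((¬d ↔ ¬¬a) → d)): β-rule — branch into ((a → a) ∧ c), ((¬d ↔ ¬¬a) → d)  //  ¬((a → a) ∧ c), ¬((¬d ↔ ¬¬a) → d).
      branch 1.1 (add ((a → a) ∧ c), ((¬d ↔ ¬¬a) → d)):
        ((a → a) ∧ c): α-rule — add (a → a), c.
        ¬¬(¬¬a → c): β-rule — branch into ¬¬¬a  //  c.
          branch 1.1.1 (add ¬¬¬a):
            ¬¬¬a: drop double negation, giving ¬a.
            ((¬d ↔ ¬¬a) → d): β-rule — branch into ¬(¬d ↔ ¬¬a)  //  d.
              branch 1.1.1.1 (add ¬(¬d ↔ ¬¬a)):
                (a → a): β-rule — branch into ¬a  //  a.
                  branch 1.1.1.1.1 (add ¬a):
                    ¬(¬d ↔ ¬¬a): β-rule — branch into ¬d, ¬¬¬a  //  ¬¬d, ¬¬a.
                      branch 1.1.1.1.1.1 (add ¬d, ¬¬¬a):
                        ¬¬¬a: drop double negation, giving ¬a.
                        ○ open, literals {a=F, c=T, d=F}.
                      branch 1.1.1.1.1.2 (add ¬¬d, ¬¬a):
                        ¬¬a: drop double negation, giving a.
                        × closes — contains both a and ¬a.
                  branch 1.1.1.1.2 (add a):
                    × closes — contains both a and ¬a.
              branch 1.1.1.2 (add d):
                (a → a): β-rule — branch into ¬a  //  a.
                  branch 1.1.1.2.1 (add ¬a):
                    ○ open, literals {a=F, c=T, d=T}.
                  branch 1.1.1.2.2 (add a):
                    × closes — contains both a and ¬a.
          branch 1.1.2 (add c):
            ((¬d ↔ ¬¬a) → d): β-rule — branch into ¬(¬d ↔ ¬¬a)  //  d.
              branch 1.1.2.1 (add ¬(¬d ↔ ¬¬a)):
                (a → a): β-rule — branch into ¬a  //  a.
                  branch 1.1.2.1.1 (add ¬a):
                    ¬(¬d ↔ ¬¬a): β-rule — branch into ¬d, ¬¬¬a  //  ¬¬d, ¬¬a.
                      branch 1.1.2.1.1.1 (add ¬d, ¬¬¬a):
                        ¬¬¬a: drop double negation, giving ¬a.
                        ○ open, literals {a=F, c=T, d=F}.
                      branch 1.1.2.1.1.2 (add ¬¬d, ¬¬a):
                        ¬¬a: drop double negation, giving a.
                        × closes — contains both a and ¬a.
                  branch 1.1.2.1.2 (add a):
                    ¬(¬d ↔ ¬¬a): β-rule — branch into ¬d, ¬¬¬a  //  ¬¬d, ¬¬a.
                      branch 1.1.2.1.2.1 (add ¬d, ¬¬¬a):
                        ¬¬¬a: drop double negation, giving ¬a.
                        × closes — contains both a and ¬a.
                      branch 1.1.2.1.2.2 (add ¬¬d, ¬¬a):
                        ¬¬a: drop double negation, giving a.
                        ○ open, literals {a=T, c=T, d=T}.
              branch 1.1.2.2 (add d):
                (a → a): β-rule — branch into ¬a  //  a.
                  branch 1.1.2.2.1 (add ¬a):
                    ○ open, literals {a=F, c=T, d=T}.
                  branch 1.1.2.2.2 (add a):
                    ○ open, literals {a=T, c=T, d=T}.
      branch 1.2 (add ¬((a → a) ∧ c), ¬((¬d ↔ ¬¬a) → d)):
        ¬((¬d ↔ ¬¬a) → d): α-rule — add (¬d ↔ ¬¬a), ¬d.
        ¬¬(¬¬a → c): β-rule — branch into ¬¬¬a  //  c.
          branch 1.2.1 (add ¬¬¬a):
            ¬¬¬a: drop double negation, giving ¬a.
            ¬((a → a) ∧ c): β-rule — branch into ¬(a → a)  //  ¬c.
              branch 1.2.1.1 (add ¬(a → a)):
                ¬(a → a): α-rule — add a, ¬a.
                × closes — contains both a and ¬a.
              branch 1.2.1.2 (add ¬c):
                (¬d ↔ ¬¬a): β-rule — branch into ¬d, ¬¬a  //  ¬¬d, ¬¬¬a.
                  branch 1.2.1.2.1 (add ¬d, ¬¬a):
                    ¬¬a: drop double negation, giving a.
                    × closes — contains both a and ¬a.
                  branch 1.2.1.2.2 (add ¬¬d, ¬¬¬a):
                    × closes — contains both d and ¬d.
          branch 1.2.2 (add c):
            ¬((a → a) ∧ c): β-rule — branch into ¬(a → a)  //  ¬c.
              branch 1.2.2.1 (add ¬(a → a)):
                ¬(a → a): α-rule — add a, ¬a.
                × closes — contains both a and ¬a.
              branch 1.2.2.2 (add ¬c):
                × closes — contains both c and ¬c.
  branch 2 (add ¬(((a → a) ∧ c) ↔ ((¬d ↔ ¬¬a) → d)), ¬(¬¬a → c)):
    ¬(¬¬a → c): α-rule — add ¬¬a, ¬c.
    ¬¬a: drop double negation, giving a.
    ¬(((a → a) ∧ c) ↔ ((¬d ↔ ¬¬a) → d)): β-rule — branch into ((a → a) ∧ c), ¬((¬d ↔ ¬¬a) → d)  //  ¬((a → a) ∧ c), ((¬d ↔ ¬¬a) → d).
      branch 2.1 (add ((a → a) ∧ c), ¬((¬d ↔ ¬¬a) → d)):
        ((a → a) ∧ c): α-rule — add (a → a), c.
        × closes — contains both c and ¬c.
      branch 2.2 (add ¬((a → a) ∧ c), ((¬d ↔ ¬¬a) → d)):
        ¬((a → a) ∧ c): β-rule — branch into ¬(a → a)  //  ¬c.
          branch 2.2.1 (add ¬(a → a)):
            ¬(a → a): α-rule — add a, ¬a.
            × closes — contains both a and ¬a.
          branch 2.2.2 (add ¬c):
            ((¬d ↔ ¬¬a) → d): β-rule — branch into ¬(¬d ↔ ¬¬a)  //  d.
              branch 2.2.2.1 (add ¬(¬d ↔ ¬¬a)):
                ¬(¬d ↔ ¬¬a): β-rule — branch into ¬d, ¬¬¬a  //  ¬¬d, ¬¬a.
                  branch 2.2.2.1.1 (add ¬d, ¬¬¬a):
                    ¬¬¬a: drop double negation, giving ¬a.
                    × closes — contains both a and ¬a.
                  branch 2.2.2.1.2 (add ¬¬d, ¬¬a):
                    ¬¬a: drop double negation, giving a.
                    ○ open, literals {a=T, c=F, d=T}.
              branch 2.2.2.2 (add d):
                ○ open, literals {a=T, c=F, d=T}.
13 branches closed, 8 open.
Each open branch fixes some atoms; the unmentioned ones are free. Counting distinct full assignments: branch {a=F, c=T, d=F} (b) contributes 2 new; branch {a=F, c=T, d=T} (b) contributes 2 new; branch {a=F, c=T, d=F} (b) contributes 0 new; branch {a=T, c=T, d=T} (b) contributes 2 new; branch {a=F, c=T, d=T} (b) contributes 0 new; branch {a=T, c=T, d=T} (b) contributes 0 new; branch {a=T, c=F, d=T} (b) contributes 2 new; branch {a=T, c=F, d=T} (b) contributes 0 new. Total: 8.

8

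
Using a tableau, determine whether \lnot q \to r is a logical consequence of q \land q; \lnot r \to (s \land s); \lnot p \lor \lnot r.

Yes

Initial set: {(q \land q); (\lnot r \to (s \land s)); (\lnot p \lor \lnot r); \lnot (\lnot q \to r)}.
(q \land q): α-rule — add q, q.
\lnot (\lnot q \to r): α-rule — add \lnot q, \lnot r.
× closes — contains both q and \lnot q.
All 1 branch closes.
Every branch closed, so the premises entail the conclusion.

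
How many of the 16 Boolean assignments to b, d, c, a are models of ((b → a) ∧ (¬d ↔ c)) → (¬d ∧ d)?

10

Initial set: {T (((b → a) ∧ (¬d ↔ c)) → (¬d ∧ d))}.
T (((b → a) ∧ (¬d ↔ c)) → (¬d ∧ d)): β-rule — branch into F ((b → a) ∧ (¬d ↔ c))  //  T (¬d ∧ d).
  branch 1 (add F ((b → a) ∧ (¬d ↔ c))):
    F ((b → a) ∧ (¬d ↔ c)): β-rule — branch into F (b → a)  //  F (¬d ↔ c).
      branch 1.1 (add F (b → a)):
        F (b → a): α-rule — add T b, F a.
        ○ open, literals {a=F, b=T}.
      branch 1.2 (add F (¬d ↔ c)):
        F (¬d ↔ c): β-rule — branch into T ¬d, F c  //  F ¬d, T c.
          branch 1.2.1 (add T ¬d, F c):
            ○ open, literals {c=F, d=F}.
          branch 1.2.2 (add F ¬d, T c):
            ○ open, literals {c=T, d=T}.
  branch 2 (add T (¬d ∧ d)):
    T (¬d ∧ d): α-rule — add T ¬d, T d.
    × closes — contains both d and ¬d.
1 branch closed, 3 open.
Each open branch fixes some atoms; the unmentioned ones are free. Counting distinct full assignments: branch {a=F, b=T} (d, c) contributes 4 new; branch {c=F, d=F} (b, a) contributes 3 new; branch {c=T, d=T} (b, a) contributes 3 new. Total: 10.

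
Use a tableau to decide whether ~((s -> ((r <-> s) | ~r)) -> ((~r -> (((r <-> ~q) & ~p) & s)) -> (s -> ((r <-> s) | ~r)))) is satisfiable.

Unsatisfiable

Initial set: {T ~((s -> ((r <-> s) | ~r)) -> ((~r -> (((r <-> ~q) & ~p) & s)) -> (s -> ((r <-> s) | ~r))))}.
T ~((s -> ((r <-> s) | ~r)) -> ((~r -> (((r <-> ~q) & ~p) & s)) -> (s -> ((r <-> s) | ~r)))): α-rule — add T (s -> ((r <-> s) | ~r)), F ((~r -> (((r <-> ~q) & ~p) & s)) -> (s -> ((r <-> s) | ~r))).
F ((~r -> (((r <-> ~q) & ~p) & s)) -> (s -> ((r <-> s) | ~r))): α-rule — add T (~r -> (((r <-> ~q) & ~p) & s)), F (s -> ((r <-> s) | ~r)).
F (s -> ((r <-> s) | ~r)): α-rule — add T s, F ((r <-> s) | ~r).
F ((r <-> s) | ~r): α-rule — add F (r <-> s), F ~r.
T (s -> ((r <-> s) | ~r)): β-rule — branch into F s  //  T ((r <-> s) | ~r).
  branch 1 (add F s):
    × closes — contains both s and ~s.
  branch 2 (add T ((r <-> s) | ~r)):
    T (~r -> (((r <-> ~q) & ~p) & s)): β-rule — branch into F ~r  //  T (((r <-> ~q) & ~p) & s).
      branch 2.1 (add F ~r):
        F (r <-> s): β-rule — branch into T r, F s  //  F r, T s.
          branch 2.1.1 (add T r, F s):
            × closes — contains both s and ~s.
          branch 2.1.2 (add F r, T s):
            × closes — contains both r and ~r.
      branch 2.2 (add T (((r <-> ~q) & ~p) & s)):
        T (((r <-> ~q) & ~p) & s): α-rule — add T ((r <-> ~q) & ~p), T s.
        T ((r <-> ~q) & ~p): α-rule — add T (r <-> ~q), T ~p.
        F (r <-> s): β-rule — branch into T r, F s  //  F r, T s.
          branch 2.2.1 (add T r, F s):
            × closes — contains both s and ~s.
          branch 2.2.2 (add F r, T s):
            × closes — contains both r and ~r.
All 5 branches close.
Every branch closed; the formula is unsatisfiable.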